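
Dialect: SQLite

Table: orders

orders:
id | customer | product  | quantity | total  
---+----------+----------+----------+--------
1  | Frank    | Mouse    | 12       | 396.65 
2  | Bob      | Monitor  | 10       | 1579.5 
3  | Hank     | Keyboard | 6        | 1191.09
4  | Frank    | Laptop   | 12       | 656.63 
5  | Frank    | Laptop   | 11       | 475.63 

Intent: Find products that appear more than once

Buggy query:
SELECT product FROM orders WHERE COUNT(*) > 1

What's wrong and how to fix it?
Bug: COUNT(*) is an aggregate and cannot be used in WHERE

Fix: GROUP BY product, then filter groups with HAVING COUNT(*) > 1

Corrected query:
SELECT product FROM orders GROUP BY product HAVING COUNT(*) > 1

Result:
product
-------
Laptop 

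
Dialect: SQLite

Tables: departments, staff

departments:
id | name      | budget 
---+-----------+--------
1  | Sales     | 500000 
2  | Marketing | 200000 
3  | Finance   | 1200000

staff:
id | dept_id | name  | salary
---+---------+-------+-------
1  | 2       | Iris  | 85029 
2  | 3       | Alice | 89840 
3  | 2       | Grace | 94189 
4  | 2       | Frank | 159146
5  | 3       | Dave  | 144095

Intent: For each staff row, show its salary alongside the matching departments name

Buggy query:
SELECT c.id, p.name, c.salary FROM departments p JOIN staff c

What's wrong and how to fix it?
Bug: Missing join condition: each staff row is matched to all departments rows instead of just its own

Fix: Specify the join condition linking the foreign key to the parent id

Corrected query:
SELECT c.id, p.name, c.salary FROM departments p JOIN staff c ON c.dept_id = p.id

Result:
id | name      | salary
---+-----------+-------
1  | Marketing | 85029 
2  | Finance   | 89840 
3  | Marketing | 94189 
4  | Marketing | 159146
5  | Finance   | 144095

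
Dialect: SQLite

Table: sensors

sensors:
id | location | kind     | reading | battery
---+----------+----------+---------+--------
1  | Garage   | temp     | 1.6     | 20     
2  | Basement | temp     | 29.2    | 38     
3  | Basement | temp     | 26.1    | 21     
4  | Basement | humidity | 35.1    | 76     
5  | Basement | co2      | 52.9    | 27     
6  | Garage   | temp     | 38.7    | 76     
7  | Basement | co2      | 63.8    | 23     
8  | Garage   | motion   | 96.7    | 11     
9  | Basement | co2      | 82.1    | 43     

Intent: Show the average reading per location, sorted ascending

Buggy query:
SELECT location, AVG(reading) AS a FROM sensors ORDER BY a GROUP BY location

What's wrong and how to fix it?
Bug: GROUP BY must precede ORDER BY

Fix: Move ORDER BY to the end, after GROUP BY

Corrected query:
SELECT location, AVG(reading) AS a FROM sensors GROUP BY location ORDER BY a

Result:
location | a        
---------+----------
Garage   | 45.666667
Basement | 48.2     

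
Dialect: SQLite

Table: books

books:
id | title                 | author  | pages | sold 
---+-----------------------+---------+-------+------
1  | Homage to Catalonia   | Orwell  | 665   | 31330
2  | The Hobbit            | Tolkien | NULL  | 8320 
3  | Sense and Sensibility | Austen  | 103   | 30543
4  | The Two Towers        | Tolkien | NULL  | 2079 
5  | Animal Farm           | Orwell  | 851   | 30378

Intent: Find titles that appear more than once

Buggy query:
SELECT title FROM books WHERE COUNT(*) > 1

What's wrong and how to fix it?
Bug: COUNT(*) is an aggregate and cannot be used in WHERE

Fix: GROUP BY title, then filter groups with HAVING COUNT(*) > 1

Corrected query:
SELECT title FROM books GROUP BY title HAVING COUNT(*) > 1

Result:
(no rows)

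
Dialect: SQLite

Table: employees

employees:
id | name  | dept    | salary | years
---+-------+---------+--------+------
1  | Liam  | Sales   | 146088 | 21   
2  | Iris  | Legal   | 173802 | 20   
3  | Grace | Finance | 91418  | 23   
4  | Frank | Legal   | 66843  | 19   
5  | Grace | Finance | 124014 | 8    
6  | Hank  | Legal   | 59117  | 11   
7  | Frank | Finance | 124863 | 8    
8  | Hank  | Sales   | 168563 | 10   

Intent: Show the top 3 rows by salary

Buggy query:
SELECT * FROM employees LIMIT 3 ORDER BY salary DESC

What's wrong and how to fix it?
Bug: LIMIT must come after ORDER BY

Fix: Swap the clauses: ORDER BY first, then LIMIT

Corrected query:
SELECT * FROM employees ORDER BY salary DESC LIMIT 3

Result:
id | name | dept  | salary | years
---+------+-------+--------+------
2  | Iris | Legal | 173802 | 20   
8  | Hank | Sales | 168563 | 10   
1  | Liam | Sales | 146088 | 21   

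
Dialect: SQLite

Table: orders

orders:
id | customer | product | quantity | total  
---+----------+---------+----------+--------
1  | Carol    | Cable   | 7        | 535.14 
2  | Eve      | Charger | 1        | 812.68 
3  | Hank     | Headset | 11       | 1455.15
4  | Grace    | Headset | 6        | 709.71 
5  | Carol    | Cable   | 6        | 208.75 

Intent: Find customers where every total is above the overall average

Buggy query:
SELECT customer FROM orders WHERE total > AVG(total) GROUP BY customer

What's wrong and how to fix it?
Bug: AVG() is an aggregate; it can't sit directly in WHERE

Fix: Compute the overall average in a scalar subquery and compare each group's MIN against it in HAVING

Corrected query:
SELECT customer FROM orders GROUP BY customer HAVING MIN(total) > (SELECT AVG(total) FROM orders)

Result:
customer
--------
Eve     
Hank    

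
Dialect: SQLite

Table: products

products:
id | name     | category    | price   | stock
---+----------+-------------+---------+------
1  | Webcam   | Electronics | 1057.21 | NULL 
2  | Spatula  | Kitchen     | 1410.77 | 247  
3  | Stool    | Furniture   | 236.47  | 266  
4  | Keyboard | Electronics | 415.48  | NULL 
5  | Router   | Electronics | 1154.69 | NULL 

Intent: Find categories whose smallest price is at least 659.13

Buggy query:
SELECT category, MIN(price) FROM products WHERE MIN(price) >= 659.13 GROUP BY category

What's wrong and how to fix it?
Bug: Aggregates like MIN are computed per group after WHERE runs

Fix: Use HAVING for the per-group MIN condition

Corrected query:
SELECT category, MIN(price) FROM products GROUP BY category HAVING MIN(price) >= 659.13

Result:
category | MIN(price)
---------+-----------
Kitchen  | 1410.77   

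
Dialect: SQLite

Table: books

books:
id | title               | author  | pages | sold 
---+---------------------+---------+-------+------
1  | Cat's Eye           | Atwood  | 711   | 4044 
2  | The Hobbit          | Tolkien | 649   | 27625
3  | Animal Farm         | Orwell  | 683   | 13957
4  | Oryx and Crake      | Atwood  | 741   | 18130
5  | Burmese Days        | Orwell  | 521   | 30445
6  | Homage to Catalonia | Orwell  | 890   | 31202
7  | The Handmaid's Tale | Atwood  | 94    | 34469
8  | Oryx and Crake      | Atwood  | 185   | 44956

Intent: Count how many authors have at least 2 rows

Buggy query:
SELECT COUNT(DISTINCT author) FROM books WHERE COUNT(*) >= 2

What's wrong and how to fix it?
Bug: COUNT(*) cannot appear in WHERE; the per-group count doesn't exist yet

Fix: Use a subquery that GROUPs and filters with HAVING, then count its rows

Corrected query:
SELECT COUNT(*) FROM (SELECT author FROM books GROUP BY author HAVING COUNT(*) >= 2)

Result:
COUNT(*)
--------
2       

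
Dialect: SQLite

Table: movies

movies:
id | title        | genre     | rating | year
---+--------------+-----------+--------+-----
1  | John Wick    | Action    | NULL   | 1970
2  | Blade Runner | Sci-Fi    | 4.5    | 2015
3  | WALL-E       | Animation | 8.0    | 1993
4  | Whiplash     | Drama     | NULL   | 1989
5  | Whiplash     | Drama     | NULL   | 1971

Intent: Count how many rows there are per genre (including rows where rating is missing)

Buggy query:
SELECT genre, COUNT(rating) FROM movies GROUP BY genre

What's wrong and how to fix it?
Bug: COUNT(column) counts non-NULL values only; rows with NULL rating aren't counted

Fix: Replace COUNT(rating) with COUNT(*)

Corrected query:
SELECT genre, COUNT(*) FROM movies GROUP BY genre

Result:
genre     | COUNT(*)
----------+---------
Action    | 1       
Animation | 1       
Drama     | 2       
Sci-Fi    | 1       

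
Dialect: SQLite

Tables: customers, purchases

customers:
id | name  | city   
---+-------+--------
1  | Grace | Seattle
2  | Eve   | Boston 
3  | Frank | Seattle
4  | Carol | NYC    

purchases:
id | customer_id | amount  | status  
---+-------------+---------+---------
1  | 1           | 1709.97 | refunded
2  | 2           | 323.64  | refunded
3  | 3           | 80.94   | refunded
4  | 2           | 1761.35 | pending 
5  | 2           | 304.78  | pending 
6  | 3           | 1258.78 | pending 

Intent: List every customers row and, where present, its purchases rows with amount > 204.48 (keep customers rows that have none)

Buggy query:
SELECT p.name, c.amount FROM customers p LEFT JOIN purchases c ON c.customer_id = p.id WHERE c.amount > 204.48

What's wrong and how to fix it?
Bug: Filtering c.amount in WHERE discards the NULL rows produced by LEFT JOIN, turning it into an inner join

Fix: Put 'c.amount > 204.48' in the JOIN's ON clause instead of WHERE

Corrected query:
SELECT p.name, c.amount FROM customers p LEFT JOIN purchases c ON c.customer_id = p.id AND c.amount > 204.48

Result:
name  | amount 
------+--------
Grace | 1709.97
Eve   | 304.78 
Eve   | 323.64 
Eve   | 1761.35
Frank | 1258.78
Carol | NULL   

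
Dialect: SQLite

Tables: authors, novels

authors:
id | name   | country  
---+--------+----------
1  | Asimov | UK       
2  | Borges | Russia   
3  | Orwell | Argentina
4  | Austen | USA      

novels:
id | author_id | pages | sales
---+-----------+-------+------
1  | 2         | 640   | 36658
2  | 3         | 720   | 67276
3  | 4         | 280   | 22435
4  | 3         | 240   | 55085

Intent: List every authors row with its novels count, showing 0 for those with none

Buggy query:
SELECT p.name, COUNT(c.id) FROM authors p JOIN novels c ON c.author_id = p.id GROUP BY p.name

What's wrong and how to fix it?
Bug: INNER JOIN drops authors rows that have no matching novels rows

Fix: Use LEFT JOIN so parents without children still appear (COUNT(c.id) gives 0)

Corrected query:
SELECT p.name, COUNT(c.id) FROM authors p LEFT JOIN novels c ON c.author_id = p.id GROUP BY p.name

Result:
name   | COUNT(c.id)
-------+------------
Asimov | 0          
Austen | 1          
Borges | 1          
Orwell | 2          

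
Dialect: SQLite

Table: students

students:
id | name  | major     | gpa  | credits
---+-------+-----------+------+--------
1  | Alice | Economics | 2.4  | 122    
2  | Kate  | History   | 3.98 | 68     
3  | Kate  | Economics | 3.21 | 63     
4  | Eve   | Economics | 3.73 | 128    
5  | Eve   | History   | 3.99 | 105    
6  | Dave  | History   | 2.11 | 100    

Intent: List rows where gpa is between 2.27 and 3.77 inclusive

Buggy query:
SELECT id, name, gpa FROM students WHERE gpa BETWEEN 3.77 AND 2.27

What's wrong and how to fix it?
Bug: The bounds are reversed; BETWEEN a AND b requires a <= b to match anything

Fix: Swap the bounds so the smaller value comes first

Corrected query:
SELECT id, name, gpa FROM students WHERE gpa BETWEEN 2.27 AND 3.77

Result:
id | name  | gpa 
---+-------+-----
1  | Alice | 2.4 
3  | Kate  | 3.21
4  | Eve   | 3.73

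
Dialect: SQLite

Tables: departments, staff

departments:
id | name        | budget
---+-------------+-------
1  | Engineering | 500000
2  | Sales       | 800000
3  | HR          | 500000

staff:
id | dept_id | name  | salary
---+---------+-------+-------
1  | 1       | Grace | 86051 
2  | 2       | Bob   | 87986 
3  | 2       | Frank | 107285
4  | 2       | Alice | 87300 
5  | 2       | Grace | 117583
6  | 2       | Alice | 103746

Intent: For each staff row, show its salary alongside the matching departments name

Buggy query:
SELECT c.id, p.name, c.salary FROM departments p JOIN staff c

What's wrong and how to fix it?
Bug: Missing join condition: each staff row is matched to all departments rows instead of just its own

Fix: Specify the join condition linking the foreign key to the parent id

Corrected query:
SELECT c.id, p.name, c.salary FROM departments p JOIN staff c ON c.dept_id = p.id

Result:
id | name        | salary
---+-------------+-------
1  | Engineering | 86051 
2  | Sales       | 87986 
3  | Sales       | 107285
4  | Sales       | 87300 
5  | Sales       | 117583
6  | Sales       | 103746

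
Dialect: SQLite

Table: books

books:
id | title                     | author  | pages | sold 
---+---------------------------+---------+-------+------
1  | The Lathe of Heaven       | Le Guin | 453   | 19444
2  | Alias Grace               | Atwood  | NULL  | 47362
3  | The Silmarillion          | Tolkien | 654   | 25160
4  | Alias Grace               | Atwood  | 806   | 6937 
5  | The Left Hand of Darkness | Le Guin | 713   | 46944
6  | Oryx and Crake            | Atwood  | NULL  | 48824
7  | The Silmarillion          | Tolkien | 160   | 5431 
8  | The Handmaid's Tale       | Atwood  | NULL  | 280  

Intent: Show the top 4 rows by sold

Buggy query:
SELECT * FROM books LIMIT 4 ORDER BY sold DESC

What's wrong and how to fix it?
Bug: ORDER BY cannot follow LIMIT; LIMIT is the final clause

Fix: Sort with ORDER BY, then apply LIMIT

Corrected query:
SELECT * FROM books ORDER BY sold DESC LIMIT 4

Result:
id | title                     | author  | pages | sold 
---+---------------------------+---------+-------+------
6  | Oryx and Crake            | Atwood  | NULL  | 48824
2  | Alias Grace               | Atwood  | NULL  | 47362
5  | The Left Hand of Darkness | Le Guin | 713   | 46944
3  | The Silmarillion          | Tolkien | 654   | 25160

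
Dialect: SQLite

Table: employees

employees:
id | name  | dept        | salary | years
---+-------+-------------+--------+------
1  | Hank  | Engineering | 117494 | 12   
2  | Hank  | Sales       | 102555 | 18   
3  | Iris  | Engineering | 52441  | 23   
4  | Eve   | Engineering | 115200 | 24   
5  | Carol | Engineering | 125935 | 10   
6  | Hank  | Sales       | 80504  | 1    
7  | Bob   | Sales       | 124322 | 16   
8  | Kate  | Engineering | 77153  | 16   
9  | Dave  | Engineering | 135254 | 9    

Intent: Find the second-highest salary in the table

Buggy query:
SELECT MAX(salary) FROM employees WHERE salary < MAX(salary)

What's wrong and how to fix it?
Bug: The inner MAX is an aggregate inside WHERE, which is not allowed

Fix: Put the inner MAX in a scalar subquery

Corrected query:
SELECT MAX(salary) FROM employees WHERE salary < (SELECT MAX(salary) FROM employees)

Result:
MAX(salary)
-----------
125935     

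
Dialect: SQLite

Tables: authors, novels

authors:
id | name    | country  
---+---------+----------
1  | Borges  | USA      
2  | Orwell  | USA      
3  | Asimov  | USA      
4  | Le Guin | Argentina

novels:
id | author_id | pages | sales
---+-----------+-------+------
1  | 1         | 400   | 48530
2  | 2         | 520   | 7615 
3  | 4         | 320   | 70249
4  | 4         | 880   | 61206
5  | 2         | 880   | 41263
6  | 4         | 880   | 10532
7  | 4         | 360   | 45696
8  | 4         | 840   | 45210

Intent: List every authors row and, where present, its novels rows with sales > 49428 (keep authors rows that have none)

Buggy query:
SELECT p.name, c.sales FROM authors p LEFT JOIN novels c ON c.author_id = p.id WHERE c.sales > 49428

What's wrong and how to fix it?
Bug: A WHERE condition on the right-hand table after LEFT JOIN drops unmatched parents

Fix: Put 'c.sales > 49428' in the JOIN's ON clause instead of WHERE

Corrected query:
SELECT p.name, c.sales FROM authors p LEFT JOIN novels c ON c.author_id = p.id AND c.sales > 49428

Result:
name    | sales
--------+------
Borges  | NULL 
Orwell  | NULL 
Asimov  | NULL 
Le Guin | 61206
Le Guin | 70249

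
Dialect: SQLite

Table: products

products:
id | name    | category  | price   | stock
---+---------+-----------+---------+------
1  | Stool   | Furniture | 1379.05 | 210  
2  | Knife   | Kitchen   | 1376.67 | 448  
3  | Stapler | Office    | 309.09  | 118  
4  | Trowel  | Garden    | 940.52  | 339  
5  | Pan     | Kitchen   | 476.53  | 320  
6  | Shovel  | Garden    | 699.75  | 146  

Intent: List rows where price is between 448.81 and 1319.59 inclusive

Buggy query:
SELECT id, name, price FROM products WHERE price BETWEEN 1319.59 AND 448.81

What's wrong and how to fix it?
Bug: The bounds are reversed; BETWEEN a AND b requires a <= b to match anything

Fix: Swap the bounds so the smaller value comes first

Corrected query:
SELECT id, name, price FROM products WHERE price BETWEEN 448.81 AND 1319.59

Result:
id | name   | price 
---+--------+-------
4  | Trowel | 940.52
5  | Pan    | 476.53
6  | Shovel | 699.75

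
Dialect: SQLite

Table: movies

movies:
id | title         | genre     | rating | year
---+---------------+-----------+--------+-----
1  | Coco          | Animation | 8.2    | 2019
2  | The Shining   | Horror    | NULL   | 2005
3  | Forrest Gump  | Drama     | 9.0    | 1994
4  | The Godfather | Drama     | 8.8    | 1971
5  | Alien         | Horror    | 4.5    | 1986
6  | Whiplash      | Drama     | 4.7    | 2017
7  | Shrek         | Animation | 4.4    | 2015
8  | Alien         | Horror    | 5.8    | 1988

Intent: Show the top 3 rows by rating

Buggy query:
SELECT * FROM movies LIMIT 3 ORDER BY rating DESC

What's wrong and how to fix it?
Bug: ORDER BY cannot follow LIMIT; LIMIT is the final clause

Fix: Sort with ORDER BY, then apply LIMIT

Corrected query:
SELECT * FROM movies ORDER BY rating DESC LIMIT 3

Result:
id | title         | genre     | rating | year
---+---------------+-----------+--------+-----
3  | Forrest Gump  | Drama     | 9      | 1994
4  | The Godfather | Drama     | 8.8    | 1971
1  | Coco          | Animation | 8.2    | 2019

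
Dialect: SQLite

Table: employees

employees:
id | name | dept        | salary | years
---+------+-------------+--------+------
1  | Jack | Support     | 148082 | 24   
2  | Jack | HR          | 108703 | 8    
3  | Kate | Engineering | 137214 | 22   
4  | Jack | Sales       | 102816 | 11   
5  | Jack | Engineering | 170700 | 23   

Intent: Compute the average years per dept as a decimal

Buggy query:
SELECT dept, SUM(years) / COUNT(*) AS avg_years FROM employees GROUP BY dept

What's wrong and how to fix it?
Bug: Both operands are integers, so '/' performs integer division and truncates

Fix: Cast one side to REAL so the division keeps the fractional part

Corrected query:
SELECT dept, SUM(years) * 1.0 / COUNT(*) AS avg_years FROM employees GROUP BY dept

Result:
dept        | avg_years
------------+----------
Engineering | 22.5     
HR          | 8        
Sales       | 11       
Support     | 24       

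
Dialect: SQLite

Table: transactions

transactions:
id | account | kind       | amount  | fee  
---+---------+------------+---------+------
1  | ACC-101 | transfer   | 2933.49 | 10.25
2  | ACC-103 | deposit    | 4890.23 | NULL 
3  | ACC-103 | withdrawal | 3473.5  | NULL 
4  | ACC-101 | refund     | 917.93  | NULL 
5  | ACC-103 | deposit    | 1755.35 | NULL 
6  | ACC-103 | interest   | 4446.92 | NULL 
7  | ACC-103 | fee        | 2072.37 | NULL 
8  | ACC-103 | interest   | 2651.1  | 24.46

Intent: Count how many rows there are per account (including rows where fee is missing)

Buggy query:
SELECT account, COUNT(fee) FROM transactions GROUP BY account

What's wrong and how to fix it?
Bug: COUNT(fee) skips NULLs, so groups with missing fee are undercounted

Fix: Use COUNT(*) to count all rows regardless of NULL

Corrected query:
SELECT account, COUNT(*) FROM transactions GROUP BY account

Result:
account | COUNT(*)
--------+---------
ACC-101 | 2       
ACC-103 | 6       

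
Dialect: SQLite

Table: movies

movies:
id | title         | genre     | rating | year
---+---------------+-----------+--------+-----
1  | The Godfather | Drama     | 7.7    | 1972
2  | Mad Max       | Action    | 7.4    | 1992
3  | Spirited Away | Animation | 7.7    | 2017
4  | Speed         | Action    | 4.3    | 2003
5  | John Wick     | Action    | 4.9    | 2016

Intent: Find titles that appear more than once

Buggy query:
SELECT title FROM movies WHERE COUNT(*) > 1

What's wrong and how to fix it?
Bug: WHERE can't reference COUNT(*); aggregates are computed after WHERE

Fix: Group first, then use HAVING for the count condition

Corrected query:
SELECT title FROM movies GROUP BY title HAVING COUNT(*) > 1

Result:
(no rows)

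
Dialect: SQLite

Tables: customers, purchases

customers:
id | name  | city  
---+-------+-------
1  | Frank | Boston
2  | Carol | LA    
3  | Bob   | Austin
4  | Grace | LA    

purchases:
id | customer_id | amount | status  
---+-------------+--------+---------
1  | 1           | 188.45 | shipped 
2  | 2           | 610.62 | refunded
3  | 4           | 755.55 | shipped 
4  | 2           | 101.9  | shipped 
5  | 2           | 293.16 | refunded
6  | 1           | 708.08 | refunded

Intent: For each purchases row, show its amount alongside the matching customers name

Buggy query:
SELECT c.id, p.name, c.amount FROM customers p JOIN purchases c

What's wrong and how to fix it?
Bug: Missing join condition: each purchases row is matched to all customers rows instead of just its own

Fix: Specify the join condition linking the foreign key to the parent id

Corrected query:
SELECT c.id, p.name, c.amount FROM customers p JOIN purchases c ON c.customer_id = p.id

Result:
id | name  | amount
---+-------+-------
1  | Frank | 188.45
2  | Carol | 610.62
3  | Grace | 755.55
4  | Carol | 101.9 
5  | Carol | 293.16
6  | Frank | 708.08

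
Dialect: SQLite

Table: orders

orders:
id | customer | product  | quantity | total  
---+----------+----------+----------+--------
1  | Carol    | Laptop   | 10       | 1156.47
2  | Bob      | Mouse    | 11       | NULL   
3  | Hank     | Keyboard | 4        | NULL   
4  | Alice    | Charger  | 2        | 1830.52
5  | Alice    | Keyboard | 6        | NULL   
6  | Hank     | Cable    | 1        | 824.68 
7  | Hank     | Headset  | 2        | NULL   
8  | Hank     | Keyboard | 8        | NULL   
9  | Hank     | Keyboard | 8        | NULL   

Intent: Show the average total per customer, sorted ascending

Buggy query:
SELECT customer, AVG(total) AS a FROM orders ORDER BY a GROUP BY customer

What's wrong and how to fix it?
Bug: ORDER BY appears before GROUP BY; SQL clause order requires GROUP BY first

Fix: Move ORDER BY to the end, after GROUP BY

Corrected query:
SELECT customer, AVG(total) AS a FROM orders GROUP BY customer ORDER BY a

Result:
customer | a      
---------+--------
Bob      | NULL   
Hank     | 824.68 
Carol    | 1156.47
Alice    | 1830.52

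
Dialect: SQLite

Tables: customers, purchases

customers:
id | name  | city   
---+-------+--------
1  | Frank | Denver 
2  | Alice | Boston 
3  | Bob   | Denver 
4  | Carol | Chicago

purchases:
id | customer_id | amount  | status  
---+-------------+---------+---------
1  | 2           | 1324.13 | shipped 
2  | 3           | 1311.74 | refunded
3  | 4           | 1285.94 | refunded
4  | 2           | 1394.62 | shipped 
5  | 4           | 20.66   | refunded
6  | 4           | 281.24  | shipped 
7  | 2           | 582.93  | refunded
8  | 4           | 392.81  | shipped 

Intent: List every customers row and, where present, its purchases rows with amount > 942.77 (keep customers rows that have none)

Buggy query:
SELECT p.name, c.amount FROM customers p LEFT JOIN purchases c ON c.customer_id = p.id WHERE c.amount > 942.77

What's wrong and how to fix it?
Bug: A WHERE condition on the right-hand table after LEFT JOIN drops unmatched parents

Fix: Move the right-table condition into the ON clause so unmatched parents are kept

Corrected query:
SELECT p.name, c.amount FROM customers p LEFT JOIN purchases c ON c.customer_id = p.id AND c.amount > 942.77

Result:
name  | amount 
------+--------
Frank | NULL   
Alice | 1324.13
Alice | 1394.62
Bob   | 1311.74
Carol | 1285.94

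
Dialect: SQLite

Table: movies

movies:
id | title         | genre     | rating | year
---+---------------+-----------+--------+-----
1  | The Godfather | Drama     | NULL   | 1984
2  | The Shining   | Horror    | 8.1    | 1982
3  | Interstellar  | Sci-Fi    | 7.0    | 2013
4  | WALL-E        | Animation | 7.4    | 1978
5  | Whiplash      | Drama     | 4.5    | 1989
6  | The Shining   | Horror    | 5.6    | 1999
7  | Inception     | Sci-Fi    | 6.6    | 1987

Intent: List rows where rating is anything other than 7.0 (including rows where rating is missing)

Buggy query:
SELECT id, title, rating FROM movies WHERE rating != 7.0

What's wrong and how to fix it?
Bug: Inequality against NULL is unknown, not true; rows with NULL are dropped

Fix: Add an explicit OR rating IS NULL to include the missing-value rows

Corrected query:
SELECT id, title, rating FROM movies WHERE rating != 7.0 OR rating IS NULL

Result:
id | title         | rating
---+---------------+-------
1  | The Godfather | NULL  
2  | The Shining   | 8.1   
4  | WALL-E        | 7.4   
5  | Whiplash      | 4.5   
6  | The Shining   | 5.6   
7  | Inception     | 6.6   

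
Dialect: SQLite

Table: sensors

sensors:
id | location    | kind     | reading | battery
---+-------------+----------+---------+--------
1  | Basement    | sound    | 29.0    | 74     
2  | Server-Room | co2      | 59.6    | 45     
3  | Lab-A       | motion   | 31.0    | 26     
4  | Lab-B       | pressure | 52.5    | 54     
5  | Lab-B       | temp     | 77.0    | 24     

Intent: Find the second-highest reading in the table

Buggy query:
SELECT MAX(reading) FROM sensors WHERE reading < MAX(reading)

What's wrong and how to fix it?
Bug: MAX(reading) on the right of the comparison is an aggregate-in-WHERE error

Fix: Put the inner MAX in a scalar subquery

Corrected query:
SELECT MAX(reading) FROM sensors WHERE reading < (SELECT MAX(reading) FROM sensors)

Result:
MAX(reading)
------------
59.6        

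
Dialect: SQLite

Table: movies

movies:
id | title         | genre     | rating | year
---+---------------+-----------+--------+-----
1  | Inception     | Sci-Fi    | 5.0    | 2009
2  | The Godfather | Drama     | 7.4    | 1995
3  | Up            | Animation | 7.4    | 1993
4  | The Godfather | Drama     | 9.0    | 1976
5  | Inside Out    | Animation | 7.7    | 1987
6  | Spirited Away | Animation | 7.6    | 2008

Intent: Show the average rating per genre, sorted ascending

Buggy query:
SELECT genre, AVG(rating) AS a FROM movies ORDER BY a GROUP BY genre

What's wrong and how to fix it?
Bug: GROUP BY must precede ORDER BY

Fix: Move ORDER BY to the end, after GROUP BY

Corrected query:
SELECT genre, AVG(rating) AS a FROM movies GROUP BY genre ORDER BY a

Result:
genre     | a       
----------+---------
Sci-Fi    | 5       
Animation | 7.566667
Drama     | 8.2     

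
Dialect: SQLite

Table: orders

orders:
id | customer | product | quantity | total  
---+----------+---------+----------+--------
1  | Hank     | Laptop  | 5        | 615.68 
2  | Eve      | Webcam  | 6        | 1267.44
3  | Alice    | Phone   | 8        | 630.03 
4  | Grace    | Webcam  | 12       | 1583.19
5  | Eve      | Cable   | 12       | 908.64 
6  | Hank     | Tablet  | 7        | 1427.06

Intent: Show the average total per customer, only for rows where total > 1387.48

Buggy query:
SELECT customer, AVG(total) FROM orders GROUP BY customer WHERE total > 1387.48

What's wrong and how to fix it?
Bug: Row-level WHERE must come before GROUP BY in the clause order

Fix: Move the WHERE clause before GROUP BY

Corrected query:
SELECT customer, AVG(total) FROM orders WHERE total > 1387.48 GROUP BY customer

Result:
customer | AVG(total)
---------+-----------
Grace    | 1583.19   
Hank     | 1427.06   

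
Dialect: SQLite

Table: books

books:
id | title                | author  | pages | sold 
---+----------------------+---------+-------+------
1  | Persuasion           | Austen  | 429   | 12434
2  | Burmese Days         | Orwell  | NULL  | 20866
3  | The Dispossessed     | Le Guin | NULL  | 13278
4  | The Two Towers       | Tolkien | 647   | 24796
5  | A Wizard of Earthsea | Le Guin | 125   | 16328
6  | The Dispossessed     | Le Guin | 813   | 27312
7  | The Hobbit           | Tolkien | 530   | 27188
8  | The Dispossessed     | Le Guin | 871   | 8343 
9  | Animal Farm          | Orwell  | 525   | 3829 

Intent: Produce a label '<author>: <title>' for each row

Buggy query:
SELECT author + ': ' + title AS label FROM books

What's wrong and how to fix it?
Bug: SQLite uses || for string concatenation; + coerces text to numbers (yielding 0)

Fix: Replace + with || to concatenate text

Corrected query:
SELECT author || ': ' || title AS label FROM books

Result:
label                        
-----------------------------
Austen: Persuasion           
Orwell: Burmese Days         
Le Guin: The Dispossessed    
Tolkien: The Two Towers      
Le Guin: A Wizard of Earthsea
Le Guin: The Dispossessed    
Tolkien: The Hobbit          
Le Guin: The Dispossessed    
Orwell: Animal Farm          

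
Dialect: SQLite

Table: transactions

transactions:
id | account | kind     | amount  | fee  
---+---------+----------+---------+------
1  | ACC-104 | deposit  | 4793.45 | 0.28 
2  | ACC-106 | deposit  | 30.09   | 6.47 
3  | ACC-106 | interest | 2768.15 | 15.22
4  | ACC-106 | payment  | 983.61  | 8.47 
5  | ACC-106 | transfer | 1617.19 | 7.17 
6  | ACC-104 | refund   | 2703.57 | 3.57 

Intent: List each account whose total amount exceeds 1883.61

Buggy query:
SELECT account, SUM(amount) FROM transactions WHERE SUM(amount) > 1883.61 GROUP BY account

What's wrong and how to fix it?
Bug: WHERE runs before GROUP BY, so aggregates aren't available there

Fix: Use HAVING (which filters groups after aggregation) instead of WHERE

Corrected query:
SELECT account, SUM(amount) FROM transactions GROUP BY account HAVING SUM(amount) > 1883.61

Result:
account | SUM(amount)
--------+------------
ACC-104 | 7497.02    
ACC-106 | 5399.04    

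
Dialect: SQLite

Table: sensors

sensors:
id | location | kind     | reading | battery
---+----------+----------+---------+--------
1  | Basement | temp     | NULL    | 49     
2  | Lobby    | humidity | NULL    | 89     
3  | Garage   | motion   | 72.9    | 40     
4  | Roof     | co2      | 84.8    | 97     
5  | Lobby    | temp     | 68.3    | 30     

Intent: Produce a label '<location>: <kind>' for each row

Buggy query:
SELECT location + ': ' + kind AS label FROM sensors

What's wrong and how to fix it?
Bug: '+' is numeric addition; on text columns SQLite converts them to 0 instead of concatenating

Fix: Replace + with || to concatenate text

Corrected query:
SELECT location || ': ' || kind AS label FROM sensors

Result:
label          
---------------
Basement: temp 
Lobby: humidity
Garage: motion 
Roof: co2      
Lobby: temp    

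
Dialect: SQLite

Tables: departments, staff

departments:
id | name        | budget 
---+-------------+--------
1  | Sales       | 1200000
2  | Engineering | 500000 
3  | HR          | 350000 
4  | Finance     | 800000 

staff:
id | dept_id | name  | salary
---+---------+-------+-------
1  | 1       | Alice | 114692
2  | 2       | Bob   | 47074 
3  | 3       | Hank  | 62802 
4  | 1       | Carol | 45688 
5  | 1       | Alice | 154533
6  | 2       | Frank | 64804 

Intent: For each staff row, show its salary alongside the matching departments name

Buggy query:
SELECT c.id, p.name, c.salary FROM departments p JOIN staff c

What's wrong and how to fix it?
Bug: Missing join condition: each staff row is matched to all departments rows instead of just its own

Fix: Add ON c.dept_id = p.id to the JOIN

Corrected query:
SELECT c.id, p.name, c.salary FROM departments p JOIN staff c ON c.dept_id = p.id

Result:
id | name        | salary
---+-------------+-------
1  | Sales       | 114692
2  | Engineering | 47074 
3  | HR          | 62802 
4  | Sales       | 45688 
5  | Sales       | 154533
6  | Engineering | 64804 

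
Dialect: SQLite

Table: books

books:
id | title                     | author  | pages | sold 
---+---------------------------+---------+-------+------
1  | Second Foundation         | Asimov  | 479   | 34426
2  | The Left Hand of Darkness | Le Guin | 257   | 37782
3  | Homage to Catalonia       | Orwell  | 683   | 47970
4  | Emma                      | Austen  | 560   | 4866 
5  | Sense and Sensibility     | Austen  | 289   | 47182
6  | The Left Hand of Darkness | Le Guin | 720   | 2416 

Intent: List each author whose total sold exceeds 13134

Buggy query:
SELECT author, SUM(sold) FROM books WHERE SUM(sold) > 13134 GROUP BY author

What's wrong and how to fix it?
Bug: SUM(sold) is an aggregate, but WHERE filters rows before aggregation

Fix: Use HAVING (which filters groups after aggregation) instead of WHERE

Corrected query:
SELECT author, SUM(sold) FROM books GROUP BY author HAVING SUM(sold) > 13134

Result:
author  | SUM(sold)
--------+----------
Asimov  | 34426    
Austen  | 52048    
Le Guin | 40198    
Orwell  | 47970    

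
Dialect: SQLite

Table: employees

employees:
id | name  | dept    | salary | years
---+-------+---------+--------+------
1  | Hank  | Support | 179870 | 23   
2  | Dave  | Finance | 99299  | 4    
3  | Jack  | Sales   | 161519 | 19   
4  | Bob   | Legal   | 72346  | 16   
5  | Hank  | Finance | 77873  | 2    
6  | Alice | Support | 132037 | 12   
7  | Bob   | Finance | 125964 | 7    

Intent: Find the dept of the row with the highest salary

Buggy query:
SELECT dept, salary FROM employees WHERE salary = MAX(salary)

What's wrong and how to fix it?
Bug: MAX(salary) is an aggregate and cannot be used directly in WHERE

Fix: Wrap MAX in a scalar subquery so WHERE compares against a single value

Corrected query:
SELECT dept, salary FROM employees WHERE salary = (SELECT MAX(salary) FROM employees)

Result:
dept    | salary
--------+-------
Support | 179870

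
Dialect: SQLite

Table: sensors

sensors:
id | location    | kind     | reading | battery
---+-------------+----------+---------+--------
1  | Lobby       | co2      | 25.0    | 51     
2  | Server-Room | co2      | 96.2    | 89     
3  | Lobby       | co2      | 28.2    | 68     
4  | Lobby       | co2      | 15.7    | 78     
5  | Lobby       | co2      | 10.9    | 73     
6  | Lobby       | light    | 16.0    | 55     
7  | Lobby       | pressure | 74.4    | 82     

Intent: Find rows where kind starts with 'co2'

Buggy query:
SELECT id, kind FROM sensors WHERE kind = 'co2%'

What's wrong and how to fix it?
Bug: '=' compares the literal string including the % character; pattern matching needs LIKE

Fix: Replace '=' with LIKE so 'co2%' is treated as a pattern

Corrected query:
SELECT id, kind FROM sensors WHERE kind LIKE 'co2%'

Result:
id | kind
---+-----
1  | co2 
2  | co2 
3  | co2 
4  | co2 
5  | co2 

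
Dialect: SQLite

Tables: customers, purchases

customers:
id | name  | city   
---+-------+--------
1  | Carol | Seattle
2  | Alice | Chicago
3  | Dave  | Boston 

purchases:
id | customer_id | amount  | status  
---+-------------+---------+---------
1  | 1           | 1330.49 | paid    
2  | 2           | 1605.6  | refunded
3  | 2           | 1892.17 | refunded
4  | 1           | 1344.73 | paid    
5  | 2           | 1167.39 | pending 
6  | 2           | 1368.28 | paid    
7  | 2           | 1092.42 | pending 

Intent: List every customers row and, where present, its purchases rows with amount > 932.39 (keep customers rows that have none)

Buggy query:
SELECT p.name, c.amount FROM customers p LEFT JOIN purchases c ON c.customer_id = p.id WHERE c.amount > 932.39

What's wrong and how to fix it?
Bug: A WHERE condition on the right-hand table after LEFT JOIN drops unmatched parents

Fix: Put 'c.amount > 932.39' in the JOIN's ON clause instead of WHERE

Corrected query:
SELECT p.name, c.amount FROM customers p LEFT JOIN purchases c ON c.customer_id = p.id AND c.amount > 932.39

Result:
name  | amount 
------+--------
Carol | 1330.49
Carol | 1344.73
Alice | 1092.42
Alice | 1167.39
Alice | 1368.28
Alice | 1605.6 
Alice | 1892.17
Dave  | NULL   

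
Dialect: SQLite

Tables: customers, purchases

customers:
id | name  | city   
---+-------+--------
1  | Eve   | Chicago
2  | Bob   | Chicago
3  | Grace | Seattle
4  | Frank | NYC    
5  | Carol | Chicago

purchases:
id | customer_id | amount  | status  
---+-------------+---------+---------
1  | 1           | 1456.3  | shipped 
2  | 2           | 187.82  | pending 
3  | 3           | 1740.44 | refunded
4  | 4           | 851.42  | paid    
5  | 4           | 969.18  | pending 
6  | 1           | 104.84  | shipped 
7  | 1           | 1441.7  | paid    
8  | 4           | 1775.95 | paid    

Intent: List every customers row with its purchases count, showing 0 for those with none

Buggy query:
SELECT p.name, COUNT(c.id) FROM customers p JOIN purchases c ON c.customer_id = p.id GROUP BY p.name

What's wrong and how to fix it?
Bug: An inner join excludes parents with zero children

Fix: Switch to LEFT JOIN to retain unmatched parent rows

Corrected query:
SELECT p.name, COUNT(c.id) FROM customers p LEFT JOIN purchases c ON c.customer_id = p.id GROUP BY p.name

Result:
name  | COUNT(c.id)
------+------------
Bob   | 1          
Carol | 0          
Eve   | 3          
Frank | 3          
Grace | 1          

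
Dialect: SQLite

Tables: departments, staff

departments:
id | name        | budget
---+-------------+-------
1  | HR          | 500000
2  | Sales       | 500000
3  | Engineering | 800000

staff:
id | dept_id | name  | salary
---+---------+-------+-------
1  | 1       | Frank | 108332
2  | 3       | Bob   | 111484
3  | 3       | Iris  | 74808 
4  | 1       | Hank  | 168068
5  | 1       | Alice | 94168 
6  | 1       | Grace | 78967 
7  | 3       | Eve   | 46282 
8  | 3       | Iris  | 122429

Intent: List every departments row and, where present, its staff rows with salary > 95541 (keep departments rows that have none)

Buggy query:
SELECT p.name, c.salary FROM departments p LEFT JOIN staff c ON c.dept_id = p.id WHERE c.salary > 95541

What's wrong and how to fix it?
Bug: A WHERE condition on the right-hand table after LEFT JOIN drops unmatched parents

Fix: Put 'c.salary > 95541' in the JOIN's ON clause instead of WHERE

Corrected query:
SELECT p.name, c.salary FROM departments p LEFT JOIN staff c ON c.dept_id = p.id AND c.salary > 95541

Result:
name        | salary
------------+-------
HR          | 108332
HR          | 168068
Sales       | NULL  
Engineering | 111484
Engineering | 122429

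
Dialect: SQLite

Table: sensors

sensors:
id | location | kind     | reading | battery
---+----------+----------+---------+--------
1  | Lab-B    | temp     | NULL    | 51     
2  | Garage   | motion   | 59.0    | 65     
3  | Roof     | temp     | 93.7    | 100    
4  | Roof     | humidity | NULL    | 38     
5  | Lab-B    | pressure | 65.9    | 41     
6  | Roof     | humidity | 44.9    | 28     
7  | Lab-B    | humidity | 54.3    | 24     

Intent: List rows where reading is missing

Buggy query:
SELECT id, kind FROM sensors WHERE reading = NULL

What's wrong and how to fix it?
Bug: '= NULL' is always unknown in SQL three-valued logic, so no rows match

Fix: Replace '= NULL' with 'IS NULL'

Corrected query:
SELECT id, kind FROM sensors WHERE reading IS NULL

Result:
id | kind    
---+---------
1  | temp    
4  | humidity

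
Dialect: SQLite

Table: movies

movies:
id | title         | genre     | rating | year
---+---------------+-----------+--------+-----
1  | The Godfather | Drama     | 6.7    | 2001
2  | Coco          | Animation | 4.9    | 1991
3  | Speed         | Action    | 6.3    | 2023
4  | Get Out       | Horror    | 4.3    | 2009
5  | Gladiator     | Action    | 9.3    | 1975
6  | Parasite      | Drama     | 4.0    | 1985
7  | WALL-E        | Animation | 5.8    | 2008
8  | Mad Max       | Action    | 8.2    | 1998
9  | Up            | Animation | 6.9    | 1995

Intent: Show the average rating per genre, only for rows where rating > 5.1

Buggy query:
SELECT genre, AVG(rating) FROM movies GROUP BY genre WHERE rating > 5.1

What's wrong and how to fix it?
Bug: WHERE cannot follow GROUP BY

Fix: Move the WHERE clause before GROUP BY

Corrected query:
SELECT genre, AVG(rating) FROM movies WHERE rating > 5.1 GROUP BY genre

Result:
genre     | AVG(rating)
----------+------------
Action    | 7.933333   
Animation | 6.35       
Drama     | 6.7        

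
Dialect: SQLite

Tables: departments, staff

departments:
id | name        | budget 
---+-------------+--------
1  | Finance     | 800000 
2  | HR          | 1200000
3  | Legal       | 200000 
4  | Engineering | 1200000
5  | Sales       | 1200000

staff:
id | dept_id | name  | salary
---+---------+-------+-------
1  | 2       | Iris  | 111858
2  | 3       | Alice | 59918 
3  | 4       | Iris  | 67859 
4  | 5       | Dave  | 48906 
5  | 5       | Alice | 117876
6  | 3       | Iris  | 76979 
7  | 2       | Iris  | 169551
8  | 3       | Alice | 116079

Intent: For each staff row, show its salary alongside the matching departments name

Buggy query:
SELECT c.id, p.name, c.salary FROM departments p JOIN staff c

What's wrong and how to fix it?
Bug: JOIN with no ON clause produces a cartesian product; every staff row pairs with every departments row

Fix: Add ON c.dept_id = p.id to the JOIN

Corrected query:
SELECT c.id, p.name, c.salary FROM departments p JOIN staff c ON c.dept_id = p.id

Result:
id | name        | salary
---+-------------+-------
1  | HR          | 111858
2  | Legal       | 59918 
3  | Engineering | 67859 
4  | Sales       | 48906 
5  | Sales       | 117876
6  | Legal       | 76979 
7  | HR          | 169551
8  | Legal       | 116079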